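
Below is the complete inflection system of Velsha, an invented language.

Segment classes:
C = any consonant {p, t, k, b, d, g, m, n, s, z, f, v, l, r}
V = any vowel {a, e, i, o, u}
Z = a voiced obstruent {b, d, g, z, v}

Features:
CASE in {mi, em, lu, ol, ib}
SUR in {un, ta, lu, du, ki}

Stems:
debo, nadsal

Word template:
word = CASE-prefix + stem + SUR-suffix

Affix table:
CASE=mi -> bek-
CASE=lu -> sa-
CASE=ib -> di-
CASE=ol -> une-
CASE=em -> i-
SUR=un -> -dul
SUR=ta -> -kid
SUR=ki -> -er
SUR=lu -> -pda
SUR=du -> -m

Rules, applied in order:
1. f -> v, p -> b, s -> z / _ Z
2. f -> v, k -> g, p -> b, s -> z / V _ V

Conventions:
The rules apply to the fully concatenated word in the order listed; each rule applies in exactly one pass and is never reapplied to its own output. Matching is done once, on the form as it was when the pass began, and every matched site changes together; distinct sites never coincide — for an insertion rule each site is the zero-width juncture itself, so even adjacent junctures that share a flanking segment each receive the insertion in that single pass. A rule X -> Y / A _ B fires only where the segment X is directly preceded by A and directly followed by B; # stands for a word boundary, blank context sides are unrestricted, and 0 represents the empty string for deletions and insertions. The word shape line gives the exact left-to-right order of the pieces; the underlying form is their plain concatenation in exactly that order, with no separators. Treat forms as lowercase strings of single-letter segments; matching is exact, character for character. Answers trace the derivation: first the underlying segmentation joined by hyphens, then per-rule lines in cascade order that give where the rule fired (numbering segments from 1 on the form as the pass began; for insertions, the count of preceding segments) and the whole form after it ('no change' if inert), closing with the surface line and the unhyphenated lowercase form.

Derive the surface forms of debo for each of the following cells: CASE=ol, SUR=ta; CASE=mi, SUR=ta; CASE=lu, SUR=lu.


cell CASE=ol, SUR=ta:
underlying: une-debo-kid
1. f -> v, p -> b, s -> z / _ Z: no change
2. f -> v, k -> g, p -> b, s -> z / V _ V: fires at position(s) 8: unedebogid
surface: unedebogid

cell CASE=mi, SUR=ta:
underlying: bek-debo-kid
1. f -> v, p -> b, s -> z / _ Z: no change
2. f -> v, k -> g, p -> b, s -> z / V _ V: fires at position(s) 8: bekdebogid
surface: bekdebogid

cell CASE=lu, SUR=lu:
underlying: sa-debo-pda
1. f -> v, p -> b, s -> z / _ Z: fires at position(s) 7: sadebobda
2. f -> v, k -> g, p -> b, s -> z / V _ V: no change
surface: sadebobda


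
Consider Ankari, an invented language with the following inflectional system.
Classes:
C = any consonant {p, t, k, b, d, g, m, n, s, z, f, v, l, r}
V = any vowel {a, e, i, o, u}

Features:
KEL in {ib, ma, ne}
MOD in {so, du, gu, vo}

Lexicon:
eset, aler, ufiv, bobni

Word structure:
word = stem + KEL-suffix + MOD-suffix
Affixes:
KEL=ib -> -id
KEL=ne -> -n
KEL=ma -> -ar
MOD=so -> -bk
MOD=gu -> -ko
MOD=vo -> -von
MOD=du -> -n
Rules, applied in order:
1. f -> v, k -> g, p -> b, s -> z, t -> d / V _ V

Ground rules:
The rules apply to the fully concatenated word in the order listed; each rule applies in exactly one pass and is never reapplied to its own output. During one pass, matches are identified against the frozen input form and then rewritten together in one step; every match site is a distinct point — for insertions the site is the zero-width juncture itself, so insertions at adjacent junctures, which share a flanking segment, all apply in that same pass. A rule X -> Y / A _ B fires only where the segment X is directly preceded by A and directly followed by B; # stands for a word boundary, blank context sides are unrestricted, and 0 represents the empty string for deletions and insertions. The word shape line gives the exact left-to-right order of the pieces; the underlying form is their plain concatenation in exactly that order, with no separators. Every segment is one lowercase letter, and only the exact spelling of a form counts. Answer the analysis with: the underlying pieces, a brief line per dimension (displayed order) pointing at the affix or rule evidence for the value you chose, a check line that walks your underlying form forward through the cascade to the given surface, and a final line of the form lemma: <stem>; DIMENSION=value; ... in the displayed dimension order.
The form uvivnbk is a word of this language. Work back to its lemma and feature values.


underlying: ufiv-n-bk
KEL=ne - signalled by the affix -n
MOD=so - signalled by the affix -bk
check: ufivnbk -> uvivnbk
lemma: ufiv; KEL=ne; MOD=so


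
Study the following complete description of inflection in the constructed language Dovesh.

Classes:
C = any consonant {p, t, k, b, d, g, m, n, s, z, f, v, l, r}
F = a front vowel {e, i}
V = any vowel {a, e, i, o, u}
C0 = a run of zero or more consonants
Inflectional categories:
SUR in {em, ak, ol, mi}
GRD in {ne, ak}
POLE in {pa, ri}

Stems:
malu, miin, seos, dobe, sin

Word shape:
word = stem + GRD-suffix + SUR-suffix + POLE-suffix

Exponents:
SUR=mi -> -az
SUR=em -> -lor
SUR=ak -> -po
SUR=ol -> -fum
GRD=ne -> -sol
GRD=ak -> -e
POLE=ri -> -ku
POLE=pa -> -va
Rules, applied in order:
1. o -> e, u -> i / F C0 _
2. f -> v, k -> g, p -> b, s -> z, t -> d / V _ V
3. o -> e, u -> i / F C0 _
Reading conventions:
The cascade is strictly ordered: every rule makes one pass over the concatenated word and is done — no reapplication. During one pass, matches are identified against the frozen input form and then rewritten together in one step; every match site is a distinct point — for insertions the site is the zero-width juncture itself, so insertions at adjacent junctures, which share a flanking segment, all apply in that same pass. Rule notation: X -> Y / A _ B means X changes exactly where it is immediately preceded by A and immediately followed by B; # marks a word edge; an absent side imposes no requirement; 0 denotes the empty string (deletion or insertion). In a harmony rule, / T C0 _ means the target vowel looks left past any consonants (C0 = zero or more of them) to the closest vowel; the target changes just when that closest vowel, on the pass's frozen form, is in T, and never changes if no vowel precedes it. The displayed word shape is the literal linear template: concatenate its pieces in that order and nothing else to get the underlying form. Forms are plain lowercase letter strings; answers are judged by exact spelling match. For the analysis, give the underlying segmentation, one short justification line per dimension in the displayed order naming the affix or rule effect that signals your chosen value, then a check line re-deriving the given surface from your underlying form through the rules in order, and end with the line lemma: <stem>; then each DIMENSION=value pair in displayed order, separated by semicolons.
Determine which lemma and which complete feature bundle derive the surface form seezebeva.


underlying: seos-e-po-va
SUR=ak - signalled by the affix -po
GRD=ak - signalled by the affix -e
POLE=pa - signalled by the affix -va
check: seosepova -> seesepeva -> seezebeva -> seezebeva
lemma: seos; SUR=ak; GRD=ak; POLE=pa


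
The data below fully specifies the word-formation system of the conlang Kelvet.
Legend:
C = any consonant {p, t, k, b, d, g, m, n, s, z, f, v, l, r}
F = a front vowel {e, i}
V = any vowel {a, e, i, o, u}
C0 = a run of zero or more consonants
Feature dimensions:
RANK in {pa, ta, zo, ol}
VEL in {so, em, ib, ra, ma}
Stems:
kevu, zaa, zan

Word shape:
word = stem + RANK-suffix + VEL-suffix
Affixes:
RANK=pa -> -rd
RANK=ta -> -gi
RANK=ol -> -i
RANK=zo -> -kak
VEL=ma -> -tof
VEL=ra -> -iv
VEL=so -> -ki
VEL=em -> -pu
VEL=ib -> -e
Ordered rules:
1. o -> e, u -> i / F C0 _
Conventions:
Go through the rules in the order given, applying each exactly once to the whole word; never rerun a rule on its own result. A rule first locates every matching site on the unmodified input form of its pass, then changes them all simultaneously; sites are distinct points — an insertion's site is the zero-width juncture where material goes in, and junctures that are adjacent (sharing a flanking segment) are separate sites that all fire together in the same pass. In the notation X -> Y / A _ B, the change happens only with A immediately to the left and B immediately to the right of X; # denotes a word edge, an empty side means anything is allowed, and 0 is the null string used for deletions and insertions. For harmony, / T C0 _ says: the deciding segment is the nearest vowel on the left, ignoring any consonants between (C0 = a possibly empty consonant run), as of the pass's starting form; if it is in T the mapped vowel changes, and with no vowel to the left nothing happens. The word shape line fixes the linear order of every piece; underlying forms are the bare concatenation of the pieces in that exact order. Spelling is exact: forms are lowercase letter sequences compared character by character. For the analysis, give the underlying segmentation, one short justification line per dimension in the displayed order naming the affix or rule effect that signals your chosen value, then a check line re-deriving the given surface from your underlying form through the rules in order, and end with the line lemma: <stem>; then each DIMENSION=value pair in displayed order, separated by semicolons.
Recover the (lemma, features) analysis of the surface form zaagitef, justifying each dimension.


underlying: zaa-gi-tof
RANK=ta - signalled by the affix -gi
VEL=ma - signalled by the affix -tof
check: zaagitof -> zaagitef
lemma: zaa; RANK=ta; VEL=ma


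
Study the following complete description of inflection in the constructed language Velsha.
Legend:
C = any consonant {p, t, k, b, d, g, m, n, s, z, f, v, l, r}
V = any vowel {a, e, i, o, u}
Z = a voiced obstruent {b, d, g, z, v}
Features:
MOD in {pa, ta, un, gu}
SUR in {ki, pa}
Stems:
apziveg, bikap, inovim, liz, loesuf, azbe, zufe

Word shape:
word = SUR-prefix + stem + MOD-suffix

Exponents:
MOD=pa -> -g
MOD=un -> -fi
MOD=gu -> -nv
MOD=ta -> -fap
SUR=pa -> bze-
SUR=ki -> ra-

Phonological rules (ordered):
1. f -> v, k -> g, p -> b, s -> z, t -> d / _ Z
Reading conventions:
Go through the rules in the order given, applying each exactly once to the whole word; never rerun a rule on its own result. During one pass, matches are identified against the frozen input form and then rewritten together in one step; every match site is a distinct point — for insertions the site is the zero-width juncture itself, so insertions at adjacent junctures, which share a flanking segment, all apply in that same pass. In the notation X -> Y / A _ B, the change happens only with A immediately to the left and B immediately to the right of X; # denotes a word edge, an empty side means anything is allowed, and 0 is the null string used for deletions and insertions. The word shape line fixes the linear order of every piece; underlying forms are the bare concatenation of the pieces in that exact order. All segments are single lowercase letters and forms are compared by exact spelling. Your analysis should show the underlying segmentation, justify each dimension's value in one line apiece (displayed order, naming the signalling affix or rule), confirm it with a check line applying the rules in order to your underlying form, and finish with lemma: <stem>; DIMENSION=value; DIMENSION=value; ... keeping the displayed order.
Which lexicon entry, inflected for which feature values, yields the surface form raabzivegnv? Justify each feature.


underlying: ra-apziveg-nv
MOD=gu - signalled by the affix -nv
SUR=ki - signalled by the affix ra-
check: raapzivegnv -> raabzivegnv
lemma: apziveg; MOD=gu; SUR=ki


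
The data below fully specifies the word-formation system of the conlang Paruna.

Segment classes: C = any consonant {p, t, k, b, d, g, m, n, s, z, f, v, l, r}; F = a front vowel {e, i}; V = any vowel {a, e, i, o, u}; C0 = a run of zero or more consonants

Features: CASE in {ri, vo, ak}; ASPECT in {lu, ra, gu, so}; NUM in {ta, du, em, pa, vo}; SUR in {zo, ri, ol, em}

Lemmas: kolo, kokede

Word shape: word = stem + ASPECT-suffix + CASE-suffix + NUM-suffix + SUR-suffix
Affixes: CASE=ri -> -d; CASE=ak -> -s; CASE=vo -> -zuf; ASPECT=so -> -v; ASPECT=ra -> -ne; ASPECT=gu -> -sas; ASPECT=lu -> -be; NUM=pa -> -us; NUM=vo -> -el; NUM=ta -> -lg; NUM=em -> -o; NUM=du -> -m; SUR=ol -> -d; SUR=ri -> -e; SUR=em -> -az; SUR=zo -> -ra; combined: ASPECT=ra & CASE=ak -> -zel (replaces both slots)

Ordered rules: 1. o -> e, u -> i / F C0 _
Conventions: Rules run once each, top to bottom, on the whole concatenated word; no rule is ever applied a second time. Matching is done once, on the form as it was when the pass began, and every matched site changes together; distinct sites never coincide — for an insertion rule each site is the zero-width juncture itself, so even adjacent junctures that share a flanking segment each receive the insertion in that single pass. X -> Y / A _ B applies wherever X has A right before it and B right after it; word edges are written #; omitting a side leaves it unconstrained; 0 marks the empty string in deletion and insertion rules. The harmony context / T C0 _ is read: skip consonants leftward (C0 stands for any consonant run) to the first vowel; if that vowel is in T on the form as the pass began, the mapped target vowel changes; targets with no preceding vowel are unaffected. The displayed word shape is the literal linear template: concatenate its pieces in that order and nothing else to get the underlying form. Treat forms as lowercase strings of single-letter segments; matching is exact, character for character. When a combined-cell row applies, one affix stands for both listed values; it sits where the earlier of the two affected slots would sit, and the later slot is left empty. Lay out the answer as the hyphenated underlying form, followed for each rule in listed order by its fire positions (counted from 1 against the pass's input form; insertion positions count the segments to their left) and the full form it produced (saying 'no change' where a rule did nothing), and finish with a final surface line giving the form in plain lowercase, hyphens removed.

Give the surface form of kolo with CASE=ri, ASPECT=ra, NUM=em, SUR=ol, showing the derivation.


underlying: kolo-ne-d-o-d
1. o -> e, u -> i / F C0 _: fires at position(s) 8: koloneded
surface: koloneded


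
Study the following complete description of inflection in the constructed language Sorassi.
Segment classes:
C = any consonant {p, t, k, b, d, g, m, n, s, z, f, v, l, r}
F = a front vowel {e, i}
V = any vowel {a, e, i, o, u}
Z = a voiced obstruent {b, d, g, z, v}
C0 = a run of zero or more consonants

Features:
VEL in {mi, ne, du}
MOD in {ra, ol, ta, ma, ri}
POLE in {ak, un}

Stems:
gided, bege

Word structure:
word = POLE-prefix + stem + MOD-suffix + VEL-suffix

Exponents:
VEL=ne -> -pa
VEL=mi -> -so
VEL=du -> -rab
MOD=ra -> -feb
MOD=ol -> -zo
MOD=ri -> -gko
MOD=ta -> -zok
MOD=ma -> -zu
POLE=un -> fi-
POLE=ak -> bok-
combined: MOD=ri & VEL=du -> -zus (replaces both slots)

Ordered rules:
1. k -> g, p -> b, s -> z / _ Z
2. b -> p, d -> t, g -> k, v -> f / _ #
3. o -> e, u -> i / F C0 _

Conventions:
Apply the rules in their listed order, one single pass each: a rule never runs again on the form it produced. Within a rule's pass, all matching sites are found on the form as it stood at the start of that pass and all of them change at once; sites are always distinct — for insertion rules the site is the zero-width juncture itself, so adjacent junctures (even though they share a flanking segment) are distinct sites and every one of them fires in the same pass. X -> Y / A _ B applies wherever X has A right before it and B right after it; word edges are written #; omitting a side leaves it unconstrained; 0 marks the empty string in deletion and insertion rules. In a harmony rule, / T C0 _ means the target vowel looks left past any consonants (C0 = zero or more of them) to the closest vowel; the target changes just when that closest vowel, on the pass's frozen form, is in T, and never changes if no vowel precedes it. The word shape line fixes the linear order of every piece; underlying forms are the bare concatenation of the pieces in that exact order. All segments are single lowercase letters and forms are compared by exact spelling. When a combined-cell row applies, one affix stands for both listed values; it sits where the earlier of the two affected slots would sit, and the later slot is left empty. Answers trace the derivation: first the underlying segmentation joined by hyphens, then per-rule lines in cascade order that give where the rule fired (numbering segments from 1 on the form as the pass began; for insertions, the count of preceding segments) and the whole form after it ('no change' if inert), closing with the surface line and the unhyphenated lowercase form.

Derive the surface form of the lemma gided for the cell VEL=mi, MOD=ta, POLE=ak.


underlying: bok-gided-zok-so
1. k -> g, p -> b, s -> z / _ Z: fires at position(s) 3: boggidedzokso
2. b -> p, d -> t, g -> k, v -> f / _ #: no change
3. o -> e, u -> i / F C0 _: fires at position(s) 10: boggidedzekso
surface: boggidedzekso


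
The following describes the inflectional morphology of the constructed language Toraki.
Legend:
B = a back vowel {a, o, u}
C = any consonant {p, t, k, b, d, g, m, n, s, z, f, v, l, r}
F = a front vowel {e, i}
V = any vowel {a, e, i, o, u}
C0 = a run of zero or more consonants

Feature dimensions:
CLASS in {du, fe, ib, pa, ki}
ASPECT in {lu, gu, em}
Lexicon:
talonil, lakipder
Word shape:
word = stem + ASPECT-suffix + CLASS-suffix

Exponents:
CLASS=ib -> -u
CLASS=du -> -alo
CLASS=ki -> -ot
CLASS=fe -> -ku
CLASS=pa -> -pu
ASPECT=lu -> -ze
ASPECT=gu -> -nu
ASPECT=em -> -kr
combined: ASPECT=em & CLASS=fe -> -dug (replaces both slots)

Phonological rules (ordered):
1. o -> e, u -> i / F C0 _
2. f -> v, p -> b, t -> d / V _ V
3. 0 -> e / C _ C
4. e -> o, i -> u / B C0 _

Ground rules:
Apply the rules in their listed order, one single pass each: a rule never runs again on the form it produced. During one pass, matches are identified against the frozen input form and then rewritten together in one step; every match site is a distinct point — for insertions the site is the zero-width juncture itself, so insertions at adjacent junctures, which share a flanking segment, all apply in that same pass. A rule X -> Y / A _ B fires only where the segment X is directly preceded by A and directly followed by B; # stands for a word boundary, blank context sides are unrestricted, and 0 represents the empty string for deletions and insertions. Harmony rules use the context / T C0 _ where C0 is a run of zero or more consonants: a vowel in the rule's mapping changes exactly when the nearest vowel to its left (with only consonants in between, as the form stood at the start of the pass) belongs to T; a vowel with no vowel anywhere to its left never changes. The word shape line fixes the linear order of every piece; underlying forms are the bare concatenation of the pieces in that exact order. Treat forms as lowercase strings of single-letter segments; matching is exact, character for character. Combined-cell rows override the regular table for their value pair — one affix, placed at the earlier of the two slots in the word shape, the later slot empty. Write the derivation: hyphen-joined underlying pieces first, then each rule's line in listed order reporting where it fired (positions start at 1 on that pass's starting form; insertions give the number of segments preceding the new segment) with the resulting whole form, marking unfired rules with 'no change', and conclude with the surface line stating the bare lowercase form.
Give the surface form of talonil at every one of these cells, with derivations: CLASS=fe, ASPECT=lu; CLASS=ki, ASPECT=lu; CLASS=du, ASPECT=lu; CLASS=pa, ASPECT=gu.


cell CLASS=fe, ASPECT=lu:
underlying: talonil-ze-ku
1. o -> e, u -> i / F C0 _: fires at position(s) 11: talonilzeki
2. f -> v, p -> b, t -> d / V _ V: no change
3. 0 -> e / C _ C: inserts after position(s) 7: talonilezeki
4. e -> o, i -> u / B C0 _: fires at position(s) 6: talonulezeki
surface: talonulezeki

cell CLASS=ki, ASPECT=lu:
underlying: talonil-ze-ot
1. o -> e, u -> i / F C0 _: fires at position(s) 10: talonilzeet
2. f -> v, p -> b, t -> d / V _ V: no change
3. 0 -> e / C _ C: inserts after position(s) 7: talonilezeet
4. e -> o, i -> u / B C0 _: fires at position(s) 6: talonulezeet
surface: talonulezeet

cell CLASS=du, ASPECT=lu:
underlying: talonil-ze-alo
1. o -> e, u -> i / F C0 _: no change
2. f -> v, p -> b, t -> d / V _ V: no change
3. 0 -> e / C _ C: inserts after position(s) 7: talonilezealo
4. e -> o, i -> u / B C0 _: fires at position(s) 6: talonulezealo
surface: talonulezealo

cell CLASS=pa, ASPECT=gu:
underlying: talonil-nu-pu
1. o -> e, u -> i / F C0 _: fires at position(s) 9: talonilnipu
2. f -> v, p -> b, t -> d / V _ V: fires at position(s) 10: talonilnibu
3. 0 -> e / C _ C: inserts after position(s) 7: talonilenibu
4. e -> o, i -> u / B C0 _: fires at position(s) 6: talonulenibu
surface: talonulenibu


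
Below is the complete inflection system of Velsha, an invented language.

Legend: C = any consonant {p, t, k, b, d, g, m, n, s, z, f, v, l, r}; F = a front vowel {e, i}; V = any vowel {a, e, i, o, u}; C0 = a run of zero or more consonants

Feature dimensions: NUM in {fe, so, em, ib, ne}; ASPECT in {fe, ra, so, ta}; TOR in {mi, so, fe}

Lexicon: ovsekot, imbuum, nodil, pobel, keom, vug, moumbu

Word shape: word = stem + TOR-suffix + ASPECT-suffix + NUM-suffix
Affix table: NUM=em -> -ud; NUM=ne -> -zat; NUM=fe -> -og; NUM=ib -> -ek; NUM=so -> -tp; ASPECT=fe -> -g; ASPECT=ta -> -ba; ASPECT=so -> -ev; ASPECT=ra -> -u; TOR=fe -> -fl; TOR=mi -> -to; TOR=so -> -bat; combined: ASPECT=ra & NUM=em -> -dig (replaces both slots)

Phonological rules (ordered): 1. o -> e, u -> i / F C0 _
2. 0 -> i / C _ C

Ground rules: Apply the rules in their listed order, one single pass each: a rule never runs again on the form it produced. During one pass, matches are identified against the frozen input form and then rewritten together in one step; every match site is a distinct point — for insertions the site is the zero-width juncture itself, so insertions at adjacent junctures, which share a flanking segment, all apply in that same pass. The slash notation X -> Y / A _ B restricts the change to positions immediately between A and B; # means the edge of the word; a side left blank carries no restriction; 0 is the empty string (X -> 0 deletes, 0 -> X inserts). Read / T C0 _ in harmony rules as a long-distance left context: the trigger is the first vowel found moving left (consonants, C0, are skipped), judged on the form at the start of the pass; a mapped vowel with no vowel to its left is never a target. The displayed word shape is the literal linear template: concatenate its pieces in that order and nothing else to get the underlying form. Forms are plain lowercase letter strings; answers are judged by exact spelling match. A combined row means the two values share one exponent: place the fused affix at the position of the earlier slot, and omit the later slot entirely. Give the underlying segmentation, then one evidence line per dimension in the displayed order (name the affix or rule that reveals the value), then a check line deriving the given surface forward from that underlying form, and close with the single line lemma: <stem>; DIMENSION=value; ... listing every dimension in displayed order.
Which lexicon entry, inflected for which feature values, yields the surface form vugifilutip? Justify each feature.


underlying: vug-fl-u-tp
NUM=so - signalled by the affix -tp
ASPECT=ra - signalled by the affix -u
TOR=fe - signalled by the affix -fl
check: vugflutp -> vugflutp -> vugifilutip
lemma: vug; NUM=so; ASPECT=ra; TOR=fe


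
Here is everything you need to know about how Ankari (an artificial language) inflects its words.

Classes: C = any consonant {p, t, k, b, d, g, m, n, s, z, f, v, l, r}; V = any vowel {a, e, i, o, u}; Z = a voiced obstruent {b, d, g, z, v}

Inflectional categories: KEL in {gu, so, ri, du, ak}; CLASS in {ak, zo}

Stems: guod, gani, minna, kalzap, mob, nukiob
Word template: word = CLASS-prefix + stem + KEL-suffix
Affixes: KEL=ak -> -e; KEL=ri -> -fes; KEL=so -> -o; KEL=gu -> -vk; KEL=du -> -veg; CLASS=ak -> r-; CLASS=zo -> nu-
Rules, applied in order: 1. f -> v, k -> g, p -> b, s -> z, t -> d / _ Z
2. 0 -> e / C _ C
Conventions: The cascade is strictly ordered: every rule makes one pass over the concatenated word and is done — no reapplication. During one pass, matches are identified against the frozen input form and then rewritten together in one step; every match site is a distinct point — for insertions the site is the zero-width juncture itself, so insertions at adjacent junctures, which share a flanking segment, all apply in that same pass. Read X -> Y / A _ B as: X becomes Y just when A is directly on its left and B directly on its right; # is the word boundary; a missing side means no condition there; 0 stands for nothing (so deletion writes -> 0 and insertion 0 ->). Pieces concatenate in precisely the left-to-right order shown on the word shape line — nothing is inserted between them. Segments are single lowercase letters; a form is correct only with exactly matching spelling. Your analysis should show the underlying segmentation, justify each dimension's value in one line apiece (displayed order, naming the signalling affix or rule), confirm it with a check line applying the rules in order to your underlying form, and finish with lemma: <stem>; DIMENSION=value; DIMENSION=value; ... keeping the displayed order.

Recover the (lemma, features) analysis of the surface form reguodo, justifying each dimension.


underlying: r-guod-o
KEL=so - signalled by the affix -o
CLASS=ak - signalled by the affix r-
check: rguodo -> rguodo -> reguodo
lemma: guod; KEL=so; CLASS=ak


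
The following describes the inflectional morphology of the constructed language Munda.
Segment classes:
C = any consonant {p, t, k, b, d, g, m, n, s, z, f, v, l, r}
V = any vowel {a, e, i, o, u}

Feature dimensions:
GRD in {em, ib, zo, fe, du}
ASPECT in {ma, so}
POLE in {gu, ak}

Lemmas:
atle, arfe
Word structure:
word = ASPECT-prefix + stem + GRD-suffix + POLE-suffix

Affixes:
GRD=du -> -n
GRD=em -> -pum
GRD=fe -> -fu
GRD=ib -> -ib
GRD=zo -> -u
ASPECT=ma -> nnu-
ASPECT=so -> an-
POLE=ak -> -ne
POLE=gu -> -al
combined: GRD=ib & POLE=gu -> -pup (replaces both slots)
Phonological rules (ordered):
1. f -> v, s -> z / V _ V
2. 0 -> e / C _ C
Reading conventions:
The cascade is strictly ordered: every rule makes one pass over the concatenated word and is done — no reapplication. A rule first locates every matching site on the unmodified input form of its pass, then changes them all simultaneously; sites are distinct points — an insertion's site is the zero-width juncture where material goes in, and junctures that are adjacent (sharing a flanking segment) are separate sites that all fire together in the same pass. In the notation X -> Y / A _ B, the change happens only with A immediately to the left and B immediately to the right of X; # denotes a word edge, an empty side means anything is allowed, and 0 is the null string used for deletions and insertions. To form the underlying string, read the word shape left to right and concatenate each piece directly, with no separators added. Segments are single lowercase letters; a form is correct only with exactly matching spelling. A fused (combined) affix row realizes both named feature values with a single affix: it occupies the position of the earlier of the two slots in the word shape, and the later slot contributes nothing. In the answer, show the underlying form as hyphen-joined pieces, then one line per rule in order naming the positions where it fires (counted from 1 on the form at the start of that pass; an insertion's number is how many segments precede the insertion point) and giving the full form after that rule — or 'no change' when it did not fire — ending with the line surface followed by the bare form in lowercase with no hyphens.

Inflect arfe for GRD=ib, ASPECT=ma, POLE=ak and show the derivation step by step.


underlying: nnu-arfe-ib-ne
1. f -> v, s -> z / V _ V: no change
2. 0 -> e / C _ C: inserts after position(s) 1, 5, 9: nenuarefeibene
surface: nenuarefeibene


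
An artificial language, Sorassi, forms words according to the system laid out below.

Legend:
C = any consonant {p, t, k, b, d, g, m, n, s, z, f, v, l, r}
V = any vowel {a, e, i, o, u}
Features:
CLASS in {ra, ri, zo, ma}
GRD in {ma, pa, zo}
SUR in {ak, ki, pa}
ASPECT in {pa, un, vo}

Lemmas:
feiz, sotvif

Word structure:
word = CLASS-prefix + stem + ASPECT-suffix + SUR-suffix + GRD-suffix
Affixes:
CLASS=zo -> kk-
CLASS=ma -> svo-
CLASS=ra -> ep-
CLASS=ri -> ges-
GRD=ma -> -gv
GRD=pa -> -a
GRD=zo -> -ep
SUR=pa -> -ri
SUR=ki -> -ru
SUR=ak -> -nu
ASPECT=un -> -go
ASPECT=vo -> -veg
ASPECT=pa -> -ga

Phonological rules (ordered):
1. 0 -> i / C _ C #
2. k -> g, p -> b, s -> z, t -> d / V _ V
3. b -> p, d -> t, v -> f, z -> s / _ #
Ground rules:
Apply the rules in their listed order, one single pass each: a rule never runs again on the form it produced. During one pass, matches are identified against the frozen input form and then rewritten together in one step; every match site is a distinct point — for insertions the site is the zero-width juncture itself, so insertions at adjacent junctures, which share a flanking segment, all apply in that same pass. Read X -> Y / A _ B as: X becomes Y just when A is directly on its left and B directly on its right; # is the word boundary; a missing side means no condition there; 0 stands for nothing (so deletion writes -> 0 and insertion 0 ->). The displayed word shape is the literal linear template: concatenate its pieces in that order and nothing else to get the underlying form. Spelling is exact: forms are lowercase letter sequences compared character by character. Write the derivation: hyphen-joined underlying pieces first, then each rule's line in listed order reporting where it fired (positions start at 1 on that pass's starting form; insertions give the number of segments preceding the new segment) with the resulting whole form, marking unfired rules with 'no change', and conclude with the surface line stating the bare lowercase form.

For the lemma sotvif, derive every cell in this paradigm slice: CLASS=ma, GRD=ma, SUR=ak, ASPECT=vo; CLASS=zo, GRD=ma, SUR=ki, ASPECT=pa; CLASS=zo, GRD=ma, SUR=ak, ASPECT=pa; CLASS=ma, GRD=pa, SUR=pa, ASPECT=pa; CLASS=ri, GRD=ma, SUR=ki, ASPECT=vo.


cell CLASS=ma, GRD=ma, SUR=ak, ASPECT=vo:
underlying: svo-sotvif-veg-nu-gv
1. 0 -> i / C _ C #: inserts after position(s) 15: svosotvifvegnugiv
2. k -> g, p -> b, s -> z, t -> d / V _ V: fires at position(s) 4: svozotvifvegnugiv
3. b -> p, d -> t, v -> f, z -> s / _ #: fires at position(s) 17: svozotvifvegnugif
surface: svozotvifvegnugif

cell CLASS=zo, GRD=ma, SUR=ki, ASPECT=pa:
underlying: kk-sotvif-ga-ru-gv
1. 0 -> i / C _ C #: inserts after position(s) 13: kksotvifgarugiv
2. k -> g, p -> b, s -> z, t -> d / V _ V: no change
3. b -> p, d -> t, v -> f, z -> s / _ #: fires at position(s) 15: kksotvifgarugif
surface: kksotvifgarugif

cell CLASS=zo, GRD=ma, SUR=ak, ASPECT=pa:
underlying: kk-sotvif-ga-nu-gv
1. 0 -> i / C _ C #: inserts after position(s) 13: kksotvifganugiv
2. k -> g, p -> b, s -> z, t -> d / V _ V: no change
3. b -> p, d -> t, v -> f, z -> s / _ #: fires at position(s) 15: kksotvifganugif
surface: kksotvifganugif

cell CLASS=ma, GRD=pa, SUR=pa, ASPECT=pa:
underlying: svo-sotvif-ga-ri-a
1. 0 -> i / C _ C #: no change
2. k -> g, p -> b, s -> z, t -> d / V _ V: fires at position(s) 4: svozotvifgaria
3. b -> p, d -> t, v -> f, z -> s / _ #: no change
surface: svozotvifgaria

cell CLASS=ri, GRD=ma, SUR=ki, ASPECT=vo:
underlying: ges-sotvif-veg-ru-gv
1. 0 -> i / C _ C #: inserts after position(s) 15: gessotvifvegrugiv
2. k -> g, p -> b, s -> z, t -> d / V _ V: no change
3. b -> p, d -> t, v -> f, z -> s / _ #: fires at position(s) 17: gessotvifvegrugif
surface: gessotvifvegrugif


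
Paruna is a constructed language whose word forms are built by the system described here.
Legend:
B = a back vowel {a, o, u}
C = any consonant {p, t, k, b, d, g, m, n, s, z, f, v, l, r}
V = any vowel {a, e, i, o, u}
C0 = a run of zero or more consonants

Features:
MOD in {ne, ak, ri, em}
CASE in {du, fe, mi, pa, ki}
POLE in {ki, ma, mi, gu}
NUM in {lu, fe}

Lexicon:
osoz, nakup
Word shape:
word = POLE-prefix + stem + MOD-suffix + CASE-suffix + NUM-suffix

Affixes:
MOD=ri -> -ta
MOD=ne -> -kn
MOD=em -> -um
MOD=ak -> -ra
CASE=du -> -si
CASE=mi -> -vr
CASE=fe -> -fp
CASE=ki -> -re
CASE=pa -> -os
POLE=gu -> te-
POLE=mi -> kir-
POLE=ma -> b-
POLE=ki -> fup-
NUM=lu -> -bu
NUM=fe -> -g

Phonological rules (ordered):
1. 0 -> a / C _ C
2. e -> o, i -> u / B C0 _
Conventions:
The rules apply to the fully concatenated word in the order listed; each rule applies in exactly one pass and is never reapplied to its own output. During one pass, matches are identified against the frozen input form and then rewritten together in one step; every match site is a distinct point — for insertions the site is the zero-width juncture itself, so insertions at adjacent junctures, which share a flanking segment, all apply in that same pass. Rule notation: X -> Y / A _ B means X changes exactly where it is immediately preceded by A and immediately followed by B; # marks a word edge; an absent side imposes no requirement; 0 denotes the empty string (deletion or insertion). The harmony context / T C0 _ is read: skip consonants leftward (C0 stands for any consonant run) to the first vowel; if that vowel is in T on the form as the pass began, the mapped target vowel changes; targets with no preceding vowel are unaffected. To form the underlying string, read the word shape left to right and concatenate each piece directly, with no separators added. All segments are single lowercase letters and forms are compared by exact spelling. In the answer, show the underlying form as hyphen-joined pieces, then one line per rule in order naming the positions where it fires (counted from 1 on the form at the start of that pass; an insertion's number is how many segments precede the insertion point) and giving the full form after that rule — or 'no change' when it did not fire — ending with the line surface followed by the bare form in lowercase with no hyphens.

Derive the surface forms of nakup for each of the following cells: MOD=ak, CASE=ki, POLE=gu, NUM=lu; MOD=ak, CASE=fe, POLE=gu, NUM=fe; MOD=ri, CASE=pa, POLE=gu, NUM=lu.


cell MOD=ak, CASE=ki, POLE=gu, NUM=lu:
underlying: te-nakup-ra-re-bu
1. 0 -> a / C _ C: inserts after position(s) 7: tenakupararebu
2. e -> o, i -> u / B C0 _: fires at position(s) 12: tenakupararobu
surface: tenakupararobu

cell MOD=ak, CASE=fe, POLE=gu, NUM=fe:
underlying: te-nakup-ra-fp-g
1. 0 -> a / C _ C: inserts after position(s) 7, 10, 11: tenakuparafapag
2. e -> o, i -> u / B C0 _: no change
surface: tenakuparafapag

cell MOD=ri, CASE=pa, POLE=gu, NUM=lu:
underlying: te-nakup-ta-os-bu
1. 0 -> a / C _ C: inserts after position(s) 7, 11: tenakupataosabu
2. e -> o, i -> u / B C0 _: no change
surface: tenakupataosabu


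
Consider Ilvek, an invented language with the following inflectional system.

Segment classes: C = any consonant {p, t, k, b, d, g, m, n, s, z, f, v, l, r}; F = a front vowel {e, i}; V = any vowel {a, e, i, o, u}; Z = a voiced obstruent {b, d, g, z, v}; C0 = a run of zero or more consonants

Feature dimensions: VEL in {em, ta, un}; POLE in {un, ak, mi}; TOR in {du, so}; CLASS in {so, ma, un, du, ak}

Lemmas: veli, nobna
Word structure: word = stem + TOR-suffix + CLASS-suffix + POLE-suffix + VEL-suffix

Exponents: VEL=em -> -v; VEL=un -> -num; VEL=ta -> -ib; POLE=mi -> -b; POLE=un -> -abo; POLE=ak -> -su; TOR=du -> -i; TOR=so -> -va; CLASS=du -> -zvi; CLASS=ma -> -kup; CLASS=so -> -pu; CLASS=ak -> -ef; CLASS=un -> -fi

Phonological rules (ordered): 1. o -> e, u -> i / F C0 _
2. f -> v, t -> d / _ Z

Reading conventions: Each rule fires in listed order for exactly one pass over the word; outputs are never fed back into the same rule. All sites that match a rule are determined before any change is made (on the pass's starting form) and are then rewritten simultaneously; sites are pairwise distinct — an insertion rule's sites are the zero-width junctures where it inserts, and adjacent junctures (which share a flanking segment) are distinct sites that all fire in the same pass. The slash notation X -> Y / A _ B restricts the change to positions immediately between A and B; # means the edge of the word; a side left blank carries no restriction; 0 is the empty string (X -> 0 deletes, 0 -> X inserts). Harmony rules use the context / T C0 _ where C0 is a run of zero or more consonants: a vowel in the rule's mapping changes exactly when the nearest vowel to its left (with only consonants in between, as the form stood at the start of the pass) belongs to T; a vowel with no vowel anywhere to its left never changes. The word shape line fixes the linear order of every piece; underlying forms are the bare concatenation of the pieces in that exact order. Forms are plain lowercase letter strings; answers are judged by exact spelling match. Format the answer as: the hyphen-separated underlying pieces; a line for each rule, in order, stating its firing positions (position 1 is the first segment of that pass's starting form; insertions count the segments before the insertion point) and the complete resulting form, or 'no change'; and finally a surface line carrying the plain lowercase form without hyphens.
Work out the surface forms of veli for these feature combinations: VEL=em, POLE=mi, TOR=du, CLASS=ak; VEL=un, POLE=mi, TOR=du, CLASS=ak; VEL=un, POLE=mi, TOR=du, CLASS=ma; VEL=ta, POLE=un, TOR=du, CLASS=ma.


cell VEL=em, POLE=mi, TOR=du, CLASS=ak:
underlying: veli-i-ef-b-v
1. o -> e, u -> i / F C0 _: no change
2. f -> v, t -> d / _ Z: fires at position(s) 7: veliievbv
surface: veliievbv

cell VEL=un, POLE=mi, TOR=du, CLASS=ak:
underlying: veli-i-ef-b-num
1. o -> e, u -> i / F C0 _: fires at position(s) 10: veliiefbnim
2. f -> v, t -> d / _ Z: fires at position(s) 7: veliievbnim
surface: veliievbnim

cell VEL=un, POLE=mi, TOR=du, CLASS=ma:
underlying: veli-i-kup-b-num
1. o -> e, u -> i / F C0 _: fires at position(s) 7: veliikipbnum
2. f -> v, t -> d / _ Z: no change
surface: veliikipbnum

cell VEL=ta, POLE=un, TOR=du, CLASS=ma:
underlying: veli-i-kup-abo-ib
1. o -> e, u -> i / F C0 _: fires at position(s) 7: veliikipaboib
2. f -> v, t -> d / _ Z: no change
surface: veliikipaboib


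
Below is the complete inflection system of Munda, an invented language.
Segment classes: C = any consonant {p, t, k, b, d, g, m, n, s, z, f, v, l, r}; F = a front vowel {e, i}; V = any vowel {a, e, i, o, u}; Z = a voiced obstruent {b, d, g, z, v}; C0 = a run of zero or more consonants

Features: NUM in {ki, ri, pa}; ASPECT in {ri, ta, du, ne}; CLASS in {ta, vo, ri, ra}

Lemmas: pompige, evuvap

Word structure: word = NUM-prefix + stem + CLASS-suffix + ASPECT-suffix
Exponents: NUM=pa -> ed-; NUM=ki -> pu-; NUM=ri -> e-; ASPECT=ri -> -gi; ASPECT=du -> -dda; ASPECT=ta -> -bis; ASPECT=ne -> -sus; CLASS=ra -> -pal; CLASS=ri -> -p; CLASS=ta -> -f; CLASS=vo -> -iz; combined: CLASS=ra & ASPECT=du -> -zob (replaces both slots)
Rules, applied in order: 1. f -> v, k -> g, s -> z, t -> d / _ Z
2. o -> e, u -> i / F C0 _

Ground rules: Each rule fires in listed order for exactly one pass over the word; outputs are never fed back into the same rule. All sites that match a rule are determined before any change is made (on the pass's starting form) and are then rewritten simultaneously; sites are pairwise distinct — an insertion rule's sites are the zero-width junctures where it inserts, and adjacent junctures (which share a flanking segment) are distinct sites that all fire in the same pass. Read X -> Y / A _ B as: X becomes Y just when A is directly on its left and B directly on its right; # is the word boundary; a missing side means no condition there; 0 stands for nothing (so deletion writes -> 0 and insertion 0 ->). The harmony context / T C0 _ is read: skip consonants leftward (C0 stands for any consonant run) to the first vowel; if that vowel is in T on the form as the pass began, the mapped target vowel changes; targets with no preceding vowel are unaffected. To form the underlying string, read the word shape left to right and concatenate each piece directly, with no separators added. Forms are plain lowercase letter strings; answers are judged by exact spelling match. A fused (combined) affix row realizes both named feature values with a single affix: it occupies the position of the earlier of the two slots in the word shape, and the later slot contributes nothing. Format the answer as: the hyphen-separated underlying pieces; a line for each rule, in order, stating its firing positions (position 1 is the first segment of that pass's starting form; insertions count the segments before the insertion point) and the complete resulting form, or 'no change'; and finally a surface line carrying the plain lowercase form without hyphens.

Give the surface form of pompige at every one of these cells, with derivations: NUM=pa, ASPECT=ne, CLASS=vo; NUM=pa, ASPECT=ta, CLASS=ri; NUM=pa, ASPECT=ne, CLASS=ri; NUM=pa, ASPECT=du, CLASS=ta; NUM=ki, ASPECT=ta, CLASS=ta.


cell NUM=pa, ASPECT=ne, CLASS=vo:
underlying: ed-pompige-iz-sus
1. f -> v, k -> g, s -> z, t -> d / _ Z: no change
2. o -> e, u -> i / F C0 _: fires at position(s) 4, 13: edpempigeizsis
surface: edpempigeizsis

cell NUM=pa, ASPECT=ta, CLASS=ri:
underlying: ed-pompige-p-bis
1. f -> v, k -> g, s -> z, t -> d / _ Z: no change
2. o -> e, u -> i / F C0 _: fires at position(s) 4: edpempigepbis
surface: edpempigepbis

cell NUM=pa, ASPECT=ne, CLASS=ri:
underlying: ed-pompige-p-sus
1. f -> v, k -> g, s -> z, t -> d / _ Z: no change
2. o -> e, u -> i / F C0 _: fires at position(s) 4, 12: edpempigepsis
surface: edpempigepsis

cell NUM=pa, ASPECT=du, CLASS=ta:
underlying: ed-pompige-f-dda
1. f -> v, k -> g, s -> z, t -> d / _ Z: fires at position(s) 10: edpompigevdda
2. o -> e, u -> i / F C0 _: fires at position(s) 4: edpempigevdda
surface: edpempigevdda

cell NUM=ki, ASPECT=ta, CLASS=ta:
underlying: pu-pompige-f-bis
1. f -> v, k -> g, s -> z, t -> d / _ Z: fires at position(s) 10: pupompigevbis
2. o -> e, u -> i / F C0 _: no change
surface: pupompigevbis
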